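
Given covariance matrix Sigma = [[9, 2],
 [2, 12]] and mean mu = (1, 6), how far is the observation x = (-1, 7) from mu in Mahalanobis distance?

Step 1 — centre the observation: (x - mu) = (-2, 1).

Step 2 — invert Sigma. det(Sigma) = 9·12 - (2)² = 104.
  Sigma^{-1} = (1/det) · [[d, -b], [-b, a]] = [[0.1154, -0.0192],
 [-0.0192, 0.0865]].

Step 3 — form the quadratic (x - mu)^T · Sigma^{-1} · (x - mu):
  Sigma^{-1} · (x - mu) = (-0.25, 0.125).
  (x - mu)^T · [Sigma^{-1} · (x - mu)] = (-2)·(-0.25) + (1)·(0.125) = 0.625.

Step 4 — take square root: d = √(0.625) ≈ 0.7906.

d(x, mu) = √(0.625) ≈ 0.7906


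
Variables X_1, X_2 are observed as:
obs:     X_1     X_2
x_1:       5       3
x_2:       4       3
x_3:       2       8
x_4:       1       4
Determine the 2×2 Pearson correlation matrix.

Step 1 — column means:
  mean(X_1) = (5 + 4 + 2 + 1) / 4 = 12/4 = 3
  mean(X_2) = (3 + 3 + 8 + 4) / 4 = 18/4 = 4.5

Step 2 — sample variances and covariances s[i,j] = (1/(n-1)) · Σ_k (x_{k,i} - mean_i) · (x_{k,j} - mean_j), with n-1 = 3:
  s[X_1,X_1] = ((2)·(2) + (1)·(1) + (-1)·(-1) + (-2)·(-2)) / 3 = 10/3 = 3.3333
  s[X_1,X_2] = ((2)·(-1.5) + (1)·(-1.5) + (-1)·(3.5) + (-2)·(-0.5)) / 3 = -7/3 = -2.3333
  s[X_2,X_2] = ((-1.5)·(-1.5) + (-1.5)·(-1.5) + (3.5)·(3.5) + (-0.5)·(-0.5)) / 3 = 17/3 = 5.6667
  Sample standard deviations s_i = √(s[i,i]):
  s(X_1) = √(3.3333) = 1.8257
  s(X_2) = √(5.6667) = 2.3805

Step 3 — r_{ij} = s_{ij} / (s_i · s_j):
  r[X_1,X_1] = 1 (diagonal).
  r[X_1,X_2] = -2.3333 / (1.8257 · 2.3805) = -2.3333 / 4.3461 = -0.5369
  r[X_2,X_2] = 1 (diagonal).

R is symmetric with unit diagonal. Assembling:

R = [[1, -0.5369],
 [-0.5369, 1]]


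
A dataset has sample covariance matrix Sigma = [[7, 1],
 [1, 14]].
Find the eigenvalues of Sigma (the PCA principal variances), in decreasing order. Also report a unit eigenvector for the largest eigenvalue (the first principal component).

Step 1 — characteristic polynomial of 2×2 Sigma:
  det(Sigma - λI) = λ² - trace · λ + det = 0.
  trace = 7 + 14 = 21, det = 7·14 - (1)² = 97.
Step 2 — discriminant:
  Δ = trace² - 4·det = 441 - 388 = 53.
Step 3 — eigenvalues:
  λ = (trace ± √Δ)/2 = (21 ± 7.2801)/2,
  λ_1 = 14.1401,  λ_2 = 6.8599.

Step 4 — unit eigenvector for λ_1: solve (Sigma - λ_1 I)v = 0. First row:
  (7 - 14.1401)·v_x + (1)·v_y = 0, i.e. (-7.1401)·v_x + (1)·v_y = 0,
  so v ∝ (b, λ_1 - a) = (1, 7.1401) = u.
  ||u|| = √((1)² + (7.1401)²) = √(51.9804) ≈ 7.2097,
  v_1 = u/||u|| ≈ (0.1387, 0.9903) (||v_1|| = 1).

λ_1 = 14.1401,  λ_2 = 6.8599;  v_1 ≈ (0.1387, 0.9903)


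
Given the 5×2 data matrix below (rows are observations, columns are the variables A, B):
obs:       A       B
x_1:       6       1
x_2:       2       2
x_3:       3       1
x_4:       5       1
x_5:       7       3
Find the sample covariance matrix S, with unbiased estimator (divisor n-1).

Step 1 — column means:
  mean(A) = (6 + 2 + 3 + 5 + 7) / 5 = 23/5 = 4.6
  mean(B) = (1 + 2 + 1 + 1 + 3) / 5 = 8/5 = 1.6

Step 2 — sample covariance S[i,j] = (1/(n-1)) · Σ_k (x_{k,i} - mean_i) · (x_{k,j} - mean_j), with n-1 = 4.
  S[A,A] = ((1.4)·(1.4) + (-2.6)·(-2.6) + (-1.6)·(-1.6) + (0.4)·(0.4) + (2.4)·(2.4)) / 4 = 17.2/4 = 4.3
  S[A,B] = ((1.4)·(-0.6) + (-2.6)·(0.4) + (-1.6)·(-0.6) + (0.4)·(-0.6) + (2.4)·(1.4)) / 4 = 2.2/4 = 0.55
  S[B,B] = ((-0.6)·(-0.6) + (0.4)·(0.4) + (-0.6)·(-0.6) + (-0.6)·(-0.6) + (1.4)·(1.4)) / 4 = 3.2/4 = 0.8

S is symmetric (S[j,i] = S[i,j]). Assembling:

S = [[4.3, 0.55],
 [0.55, 0.8]]


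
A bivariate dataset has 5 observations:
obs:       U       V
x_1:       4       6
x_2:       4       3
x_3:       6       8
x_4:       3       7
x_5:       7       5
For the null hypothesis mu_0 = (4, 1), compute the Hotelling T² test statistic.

Step 1 — sample mean vector:
  mean(U) = (4 + 4 + 6 + 3 + 7) / 5 = 24/5 = 4.8
  mean(V) = (6 + 3 + 8 + 7 + 5) / 5 = 29/5 = 5.8
  x̄ = (4.8, 5.8),  deviation x̄ - mu_0 = (4.8, 5.8) - (4, 1) = (0.8, 4.8).

Step 2 — sample covariance matrix, S[i,j] = (1/(n-1)) · Σ_k (x_{k,i} - mean_i) · (x_{k,j} - mean_j), divisor n-1 = 4:
  S[U,U] = ((-0.8)·(-0.8) + (-0.8)·(-0.8) + (1.2)·(1.2) + (-1.8)·(-1.8) + (2.2)·(2.2)) / 4 = 10.8/4 = 2.7
  S[U,V] = ((-0.8)·(0.2) + (-0.8)·(-2.8) + (1.2)·(2.2) + (-1.8)·(1.2) + (2.2)·(-0.8)) / 4 = 0.8/4 = 0.2
  S[V,V] = ((0.2)·(0.2) + (-2.8)·(-2.8) + (2.2)·(2.2) + (1.2)·(1.2) + (-0.8)·(-0.8)) / 4 = 14.8/4 = 3.7
  S = [[2.7, 0.2],
 [0.2, 3.7]].

Step 3 — invert S. det(S) = 2.7·3.7 - (0.2)² = 9.95.
  S^{-1} = (1/det) · [[d, -b], [-b, a]] = [[0.3719, -0.0201],
 [-0.0201, 0.2714]].

Step 4 — quadratic form (x̄ - mu_0)^T · S^{-1} · (x̄ - mu_0):
  S^{-1} · (x̄ - mu_0) = (0.201, 1.2864),
  (x̄ - mu_0)^T · [...] = (0.8)·(0.201) + (4.8)·(1.2864) = 6.3357.

Step 5 — scale by n: T² = 5 · 6.3357 = 31.6784.

T² ≈ 31.6784


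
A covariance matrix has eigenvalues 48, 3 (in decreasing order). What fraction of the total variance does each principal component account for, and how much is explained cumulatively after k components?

Step 1 — total variance = trace(Sigma) = Σ λ_i = 48 + 3 = 51.

Step 2 — fraction explained by component i = λ_i / Σ λ:
  PC1: 48/51 = 0.9412
  PC2: 3/51 = 0.0588

Step 3 — cumulative fraction after k components = (λ_1 + ... + λ_k) / Σ λ:
  k = 1: 48/51 = 0.9412
  k = 2: (48 + 3)/51 = 51/51 = 1

Summary (fraction, with percent):

explained: PC1 0.9412 (94.12%), PC2 0.0588 (5.88%);  cumulative: 0.9412, 1


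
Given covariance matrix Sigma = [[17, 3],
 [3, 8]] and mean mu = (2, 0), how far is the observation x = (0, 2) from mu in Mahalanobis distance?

Step 1 — centre the observation: (x - mu) = (-2, 2).

Step 2 — invert Sigma. det(Sigma) = 17·8 - (3)² = 127.
  Sigma^{-1} = (1/det) · [[d, -b], [-b, a]] = [[0.063, -0.0236],
 [-0.0236, 0.1339]].

Step 3 — form the quadratic (x - mu)^T · Sigma^{-1} · (x - mu):
  Sigma^{-1} · (x - mu) = (-0.1732, 0.315).
  (x - mu)^T · [Sigma^{-1} · (x - mu)] = (-2)·(-0.1732) + (2)·(0.315) = 0.9764.

Step 4 — take square root: d = √(0.9764) ≈ 0.9881.

d(x, mu) = √(0.9764) ≈ 0.9881


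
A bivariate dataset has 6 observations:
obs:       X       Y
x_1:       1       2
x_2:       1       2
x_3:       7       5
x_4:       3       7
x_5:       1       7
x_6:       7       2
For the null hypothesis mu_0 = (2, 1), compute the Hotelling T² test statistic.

Step 1 — sample mean vector:
  mean(X) = (1 + 1 + 7 + 3 + 1 + 7) / 6 = 20/6 = 3.3333
  mean(Y) = (2 + 2 + 5 + 7 + 7 + 2) / 6 = 25/6 = 4.1667
  x̄ = (3.3333, 4.1667),  deviation x̄ - mu_0 = (3.3333, 4.1667) - (2, 1) = (1.3333, 3.1667).

Step 2 — sample covariance matrix, S[i,j] = (1/(n-1)) · Σ_k (x_{k,i} - mean_i) · (x_{k,j} - mean_j), divisor n-1 = 5:
  S[X,X] = ((-2.3333)·(-2.3333) + (-2.3333)·(-2.3333) + (3.6667)·(3.6667) + (-0.3333)·(-0.3333) + (-2.3333)·(-2.3333) + (3.6667)·(3.6667)) / 5 = 43.3333/5 = 8.6667
  S[X,Y] = ((-2.3333)·(-2.1667) + (-2.3333)·(-2.1667) + (3.6667)·(0.8333) + (-0.3333)·(2.8333) + (-2.3333)·(2.8333) + (3.6667)·(-2.1667)) / 5 = -2.3333/5 = -0.4667
  S[Y,Y] = ((-2.1667)·(-2.1667) + (-2.1667)·(-2.1667) + (0.8333)·(0.8333) + (2.8333)·(2.8333) + (2.8333)·(2.8333) + (-2.1667)·(-2.1667)) / 5 = 30.8333/5 = 6.1667
  S = [[8.6667, -0.4667],
 [-0.4667, 6.1667]].

Step 3 — invert S. det(S) = 8.6667·6.1667 - (-0.4667)² = 53.2267.
  S^{-1} = (1/det) · [[d, -b], [-b, a]] = [[0.1159, 0.0088],
 [0.0088, 0.1628]].

Step 4 — quadratic form (x̄ - mu_0)^T · S^{-1} · (x̄ - mu_0):
  S^{-1} · (x̄ - mu_0) = (0.1822, 0.5273),
  (x̄ - mu_0)^T · [...] = (1.3333)·(0.1822) + (3.1667)·(0.5273) = 1.9128.

Step 5 — scale by n: T² = 6 · 1.9128 = 11.4767.

T² ≈ 11.4767


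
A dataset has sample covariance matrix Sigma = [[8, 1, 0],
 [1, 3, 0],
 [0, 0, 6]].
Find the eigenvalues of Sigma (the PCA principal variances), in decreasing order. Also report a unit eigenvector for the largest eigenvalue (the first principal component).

Step 1 — characteristic polynomial p(λ) = det(λI - Sigma) = λ³ - tr·λ² + c_1·λ - det, where tr = trace, c_1 = sum of the principal 2×2 minors, det = det(Sigma):
  tr = 8 + 3 + 6 = 17,
  c_1 = (8·3 - (1)²) + (8·6 - (0)²) + (3·6 - (0)²) = 23 + 48 + 18 = 89,
  det = 8·(3·6 - (0)²) - (1)·((1)·6 - (0)·(0)) + (0)·((1)·(0) - 3·(0)) = 8·(18) - (1)·(6) + (0)·(0) = 138.
  So p(λ) = λ³ - 17λ² + 89λ - 138.
Step 2 — look for an integer root (rational root theorem: any rational root is an integer divisor of 138). Testing λ = 6:
  p(6) = 216 - 612 + 534 - 138 = 0  ✓
  Dividing out (λ - 6): p(λ) = (λ - 6)(λ² - 11λ + 23).
Step 3 — remaining eigenvalues from the quadratic λ² - 11λ + 23 = 0:
  Δ = 11² - 4·23 = 121 - 92 = 29,  λ = (11 ± √29)/2 = (11 ± 5.3852)/2 ≈ 8.1926 or 2.8074.
  Sorted: λ_1 = 8.1926,  λ_2 = 6,  λ_3 = 2.8074  (check: sum = 17 = tr ✓).

Step 4 — unit eigenvector for λ_1 ≈ 8.1926: v spans the null space of (Sigma - λ_1 I), whose rows are
  r_1 = (-0.1926, 1, 0),  r_2 = (1, -5.1926, 0),  r_3 = (0, 0, -2.1926).
  v is orthogonal to every row, so take v ∝ r_1 × r_3 = ((1)·(-2.1926) - (0)·(0), (0)·(0) - (-0.1926)·(-2.1926), (-0.1926)·(0) - (1)·(0)) ≈ (-2.1926, -0.4223, 0).
  Rescale (multiply by -1 so the first nonzero entry is positive): u = (2.1926, 0.4223, 0).
  ||u|| = √((2.1926)² + (0.4223)² + (0)²) = √(4.9857) ≈ 2.2329,  v_1 = u/||u|| ≈ (0.982, 0.1891, 0) (||v_1|| = 1).

λ_1 = 8.1926,  λ_2 = 6,  λ_3 = 2.8074;  v_1 ≈ (0.982, 0.1891, 0)


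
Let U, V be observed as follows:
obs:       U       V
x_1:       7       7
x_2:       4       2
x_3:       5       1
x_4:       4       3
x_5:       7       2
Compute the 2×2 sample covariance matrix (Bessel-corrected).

Step 1 — column means:
  mean(U) = (7 + 4 + 5 + 4 + 7) / 5 = 27/5 = 5.4
  mean(V) = (7 + 2 + 1 + 3 + 2) / 5 = 15/5 = 3

Step 2 — sample covariance S[i,j] = (1/(n-1)) · Σ_k (x_{k,i} - mean_i) · (x_{k,j} - mean_j), with n-1 = 4.
  S[U,U] = ((1.6)·(1.6) + (-1.4)·(-1.4) + (-0.4)·(-0.4) + (-1.4)·(-1.4) + (1.6)·(1.6)) / 4 = 9.2/4 = 2.3
  S[U,V] = ((1.6)·(4) + (-1.4)·(-1) + (-0.4)·(-2) + (-1.4)·(0) + (1.6)·(-1)) / 4 = 7/4 = 1.75
  S[V,V] = ((4)·(4) + (-1)·(-1) + (-2)·(-2) + (0)·(0) + (-1)·(-1)) / 4 = 22/4 = 5.5

S is symmetric (S[j,i] = S[i,j]). Assembling:

S = [[2.3, 1.75],
 [1.75, 5.5]]


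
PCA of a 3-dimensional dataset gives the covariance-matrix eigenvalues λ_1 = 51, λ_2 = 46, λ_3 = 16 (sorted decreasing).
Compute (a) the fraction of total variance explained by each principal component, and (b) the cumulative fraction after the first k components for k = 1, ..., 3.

Step 1 — total variance = trace(Sigma) = Σ λ_i = 51 + 46 + 16 = 113.

Step 2 — fraction explained by component i = λ_i / Σ λ:
  PC1: 51/113 = 0.4513
  PC2: 46/113 = 0.4071
  PC3: 16/113 = 0.1416

Step 3 — cumulative fraction after k components = (λ_1 + ... + λ_k) / Σ λ:
  k = 1: 51/113 = 0.4513
  k = 2: (51 + 46)/113 = 97/113 = 0.8584
  k = 3: (51 + 46 + 16)/113 = 113/113 = 1

Summary (fraction, with percent):

explained: PC1 0.4513 (45.13%), PC2 0.4071 (40.71%), PC3 0.1416 (14.16%);  cumulative: 0.4513, 0.8584, 1


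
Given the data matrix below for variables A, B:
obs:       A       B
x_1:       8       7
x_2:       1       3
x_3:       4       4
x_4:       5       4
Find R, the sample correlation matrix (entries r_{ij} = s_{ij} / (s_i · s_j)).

Step 1 — column means:
  mean(A) = (8 + 1 + 4 + 5) / 4 = 18/4 = 4.5
  mean(B) = (7 + 3 + 4 + 4) / 4 = 18/4 = 4.5

Step 2 — sample variances and covariances s[i,j] = (1/(n-1)) · Σ_k (x_{k,i} - mean_i) · (x_{k,j} - mean_j), with n-1 = 3:
  s[A,A] = ((3.5)·(3.5) + (-3.5)·(-3.5) + (-0.5)·(-0.5) + (0.5)·(0.5)) / 3 = 25/3 = 8.3333
  s[A,B] = ((3.5)·(2.5) + (-3.5)·(-1.5) + (-0.5)·(-0.5) + (0.5)·(-0.5)) / 3 = 14/3 = 4.6667
  s[B,B] = ((2.5)·(2.5) + (-1.5)·(-1.5) + (-0.5)·(-0.5) + (-0.5)·(-0.5)) / 3 = 9/3 = 3
  Sample standard deviations s_i = √(s[i,i]):
  s(A) = √(8.3333) = 2.8868
  s(B) = √(3) = 1.7321

Step 3 — r_{ij} = s_{ij} / (s_i · s_j):
  r[A,A] = 1 (diagonal).
  r[A,B] = 4.6667 / (2.8868 · 1.7321) = 4.6667 / 5 = 0.9333
  r[B,B] = 1 (diagonal).

R is symmetric with unit diagonal. Assembling:

R = [[1, 0.9333],
 [0.9333, 1]]


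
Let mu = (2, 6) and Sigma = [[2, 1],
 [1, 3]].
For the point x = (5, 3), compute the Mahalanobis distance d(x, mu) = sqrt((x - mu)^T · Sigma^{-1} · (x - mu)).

Step 1 — centre the observation: (x - mu) = (3, -3).

Step 2 — invert Sigma. det(Sigma) = 2·3 - (1)² = 5.
  Sigma^{-1} = (1/det) · [[d, -b], [-b, a]] = [[0.6, -0.2],
 [-0.2, 0.4]].

Step 3 — form the quadratic (x - mu)^T · Sigma^{-1} · (x - mu):
  Sigma^{-1} · (x - mu) = (2.4, -1.8).
  (x - mu)^T · [Sigma^{-1} · (x - mu)] = (3)·(2.4) + (-3)·(-1.8) = 12.6.

Step 4 — take square root: d = √(12.6) ≈ 3.5496.

d(x, mu) = √(12.6) ≈ 3.5496


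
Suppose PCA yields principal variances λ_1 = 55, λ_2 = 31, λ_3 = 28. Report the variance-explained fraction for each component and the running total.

Step 1 — total variance = trace(Sigma) = Σ λ_i = 55 + 31 + 28 = 114.

Step 2 — fraction explained by component i = λ_i / Σ λ:
  PC1: 55/114 = 0.4825
  PC2: 31/114 = 0.2719
  PC3: 28/114 = 0.2456

Step 3 — cumulative fraction after k components = (λ_1 + ... + λ_k) / Σ λ:
  k = 1: 55/114 = 0.4825
  k = 2: (55 + 31)/114 = 86/114 = 0.7544
  k = 3: (55 + 31 + 28)/114 = 114/114 = 1

Summary (fraction, with percent):

explained: PC1 0.4825 (48.25%), PC2 0.2719 (27.19%), PC3 0.2456 (24.56%);  cumulative: 0.4825, 0.7544, 1


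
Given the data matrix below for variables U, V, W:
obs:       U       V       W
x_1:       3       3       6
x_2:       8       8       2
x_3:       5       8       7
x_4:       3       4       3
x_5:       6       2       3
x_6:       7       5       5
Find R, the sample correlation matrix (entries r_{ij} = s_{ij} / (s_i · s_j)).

Step 1 — column means:
  mean(U) = (3 + 8 + 5 + 3 + 6 + 7) / 6 = 32/6 = 5.3333
  mean(V) = (3 + 8 + 8 + 4 + 2 + 5) / 6 = 30/6 = 5
  mean(W) = (6 + 2 + 7 + 3 + 3 + 5) / 6 = 26/6 = 4.3333

Step 2 — sample variances and covariances s[i,j] = (1/(n-1)) · Σ_k (x_{k,i} - mean_i) · (x_{k,j} - mean_j), with n-1 = 5:
  s[U,U] = ((-2.3333)·(-2.3333) + (2.6667)·(2.6667) + (-0.3333)·(-0.3333) + (-2.3333)·(-2.3333) + (0.6667)·(0.6667) + (1.6667)·(1.6667)) / 5 = 21.3333/5 = 4.2667
  s[U,V] = ((-2.3333)·(-2) + (2.6667)·(3) + (-0.3333)·(3) + (-2.3333)·(-1) + (0.6667)·(-3) + (1.6667)·(0)) / 5 = 12/5 = 2.4
  s[U,W] = ((-2.3333)·(1.6667) + (2.6667)·(-2.3333) + (-0.3333)·(2.6667) + (-2.3333)·(-1.3333) + (0.6667)·(-1.3333) + (1.6667)·(0.6667)) / 5 = -7.6667/5 = -1.5333
  s[V,V] = ((-2)·(-2) + (3)·(3) + (3)·(3) + (-1)·(-1) + (-3)·(-3) + (0)·(0)) / 5 = 32/5 = 6.4
  s[V,W] = ((-2)·(1.6667) + (3)·(-2.3333) + (3)·(2.6667) + (-1)·(-1.3333) + (-3)·(-1.3333) + (0)·(0.6667)) / 5 = 3/5 = 0.6
  s[W,W] = ((1.6667)·(1.6667) + (-2.3333)·(-2.3333) + (2.6667)·(2.6667) + (-1.3333)·(-1.3333) + (-1.3333)·(-1.3333) + (0.6667)·(0.6667)) / 5 = 19.3333/5 = 3.8667
  Sample standard deviations s_i = √(s[i,i]):
  s(U) = √(4.2667) = 2.0656
  s(V) = √(6.4) = 2.5298
  s(W) = √(3.8667) = 1.9664

Step 3 — r_{ij} = s_{ij} / (s_i · s_j):
  r[U,U] = 1 (diagonal).
  r[U,V] = 2.4 / (2.0656 · 2.5298) = 2.4 / 5.2256 = 0.4593
  r[U,W] = -1.5333 / (2.0656 · 1.9664) = -1.5333 / 4.0617 = -0.3775
  r[V,V] = 1 (diagonal).
  r[V,W] = 0.6 / (2.5298 · 1.9664) = 0.6 / 4.9746 = 0.1206
  r[W,W] = 1 (diagonal).

R is symmetric with unit diagonal. Assembling:

R = [[1, 0.4593, -0.3775],
 [0.4593, 1, 0.1206],
 [-0.3775, 0.1206, 1]]


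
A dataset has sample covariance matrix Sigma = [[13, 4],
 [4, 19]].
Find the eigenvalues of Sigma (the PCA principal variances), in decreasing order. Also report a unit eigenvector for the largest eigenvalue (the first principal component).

Step 1 — characteristic polynomial of 2×2 Sigma:
  det(Sigma - λI) = λ² - trace · λ + det = 0.
  trace = 13 + 19 = 32, det = 13·19 - (4)² = 231.
Step 2 — discriminant:
  Δ = trace² - 4·det = 1024 - 924 = 100.
Step 3 — eigenvalues:
  λ = (trace ± √Δ)/2 = (32 ± 10)/2,
  λ_1 = 21,  λ_2 = 11.

Step 4 — unit eigenvector for λ_1: solve (Sigma - λ_1 I)v = 0. First row:
  (13 - 21)·v_x + (4)·v_y = 0, i.e. (-8)·v_x + (4)·v_y = 0,
  so v ∝ (b, λ_1 - a) = (4, 8) = u.
  ||u|| = √((4)² + (8)²) = √(80) ≈ 8.9443,
  v_1 = u/||u|| ≈ (0.4472, 0.8944) (||v_1|| = 1).

λ_1 = 21,  λ_2 = 11;  v_1 ≈ (0.4472, 0.8944)


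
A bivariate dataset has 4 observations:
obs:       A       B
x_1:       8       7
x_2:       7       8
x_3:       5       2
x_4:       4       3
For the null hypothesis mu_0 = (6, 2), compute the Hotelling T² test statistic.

Step 1 — sample mean vector:
  mean(A) = (8 + 7 + 5 + 4) / 4 = 24/4 = 6
  mean(B) = (7 + 8 + 2 + 3) / 4 = 20/4 = 5
  x̄ = (6, 5),  deviation x̄ - mu_0 = (6, 5) - (6, 2) = (0, 3).

Step 2 — sample covariance matrix, S[i,j] = (1/(n-1)) · Σ_k (x_{k,i} - mean_i) · (x_{k,j} - mean_j), divisor n-1 = 3:
  S[A,A] = ((2)·(2) + (1)·(1) + (-1)·(-1) + (-2)·(-2)) / 3 = 10/3 = 3.3333
  S[A,B] = ((2)·(2) + (1)·(3) + (-1)·(-3) + (-2)·(-2)) / 3 = 14/3 = 4.6667
  S[B,B] = ((2)·(2) + (3)·(3) + (-3)·(-3) + (-2)·(-2)) / 3 = 26/3 = 8.6667
  S = [[3.3333, 4.6667],
 [4.6667, 8.6667]].

Step 3 — invert S. det(S) = 3.3333·8.6667 - (4.6667)² = 7.1111.
  S^{-1} = (1/det) · [[d, -b], [-b, a]] = [[1.2187, -0.6562],
 [-0.6562, 0.4687]].

Step 4 — quadratic form (x̄ - mu_0)^T · S^{-1} · (x̄ - mu_0):
  S^{-1} · (x̄ - mu_0) = (-1.9687, 1.4062),
  (x̄ - mu_0)^T · [...] = (0)·(-1.9687) + (3)·(1.4062) = 4.2187.

Step 5 — scale by n: T² = 4 · 4.2187 = 16.875.

T² ≈ 16.875


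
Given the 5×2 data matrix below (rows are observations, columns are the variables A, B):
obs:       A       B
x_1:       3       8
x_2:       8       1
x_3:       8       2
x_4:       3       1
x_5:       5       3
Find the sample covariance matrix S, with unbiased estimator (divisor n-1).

Step 1 — column means:
  mean(A) = (3 + 8 + 8 + 3 + 5) / 5 = 27/5 = 5.4
  mean(B) = (8 + 1 + 2 + 1 + 3) / 5 = 15/5 = 3

Step 2 — sample covariance S[i,j] = (1/(n-1)) · Σ_k (x_{k,i} - mean_i) · (x_{k,j} - mean_j), with n-1 = 4.
  S[A,A] = ((-2.4)·(-2.4) + (2.6)·(2.6) + (2.6)·(2.6) + (-2.4)·(-2.4) + (-0.4)·(-0.4)) / 4 = 25.2/4 = 6.3
  S[A,B] = ((-2.4)·(5) + (2.6)·(-2) + (2.6)·(-1) + (-2.4)·(-2) + (-0.4)·(0)) / 4 = -15/4 = -3.75
  S[B,B] = ((5)·(5) + (-2)·(-2) + (-1)·(-1) + (-2)·(-2) + (0)·(0)) / 4 = 34/4 = 8.5

S is symmetric (S[j,i] = S[i,j]). Assembling:

S = [[6.3, -3.75],
 [-3.75, 8.5]]


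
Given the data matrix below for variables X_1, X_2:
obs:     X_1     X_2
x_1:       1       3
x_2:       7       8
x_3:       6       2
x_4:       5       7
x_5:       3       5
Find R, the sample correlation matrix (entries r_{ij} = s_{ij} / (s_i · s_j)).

Step 1 — column means:
  mean(X_1) = (1 + 7 + 6 + 5 + 3) / 5 = 22/5 = 4.4
  mean(X_2) = (3 + 8 + 2 + 7 + 5) / 5 = 25/5 = 5

Step 2 — sample variances and covariances s[i,j] = (1/(n-1)) · Σ_k (x_{k,i} - mean_i) · (x_{k,j} - mean_j), with n-1 = 4:
  s[X_1,X_1] = ((-3.4)·(-3.4) + (2.6)·(2.6) + (1.6)·(1.6) + (0.6)·(0.6) + (-1.4)·(-1.4)) / 4 = 23.2/4 = 5.8
  s[X_1,X_2] = ((-3.4)·(-2) + (2.6)·(3) + (1.6)·(-3) + (0.6)·(2) + (-1.4)·(0)) / 4 = 11/4 = 2.75
  s[X_2,X_2] = ((-2)·(-2) + (3)·(3) + (-3)·(-3) + (2)·(2) + (0)·(0)) / 4 = 26/4 = 6.5
  Sample standard deviations s_i = √(s[i,i]):
  s(X_1) = √(5.8) = 2.4083
  s(X_2) = √(6.5) = 2.5495

Step 3 — r_{ij} = s_{ij} / (s_i · s_j):
  r[X_1,X_1] = 1 (diagonal).
  r[X_1,X_2] = 2.75 / (2.4083 · 2.5495) = 2.75 / 6.14 = 0.4479
  r[X_2,X_2] = 1 (diagonal).

R is symmetric with unit diagonal. Assembling:

R = [[1, 0.4479],
 [0.4479, 1]]


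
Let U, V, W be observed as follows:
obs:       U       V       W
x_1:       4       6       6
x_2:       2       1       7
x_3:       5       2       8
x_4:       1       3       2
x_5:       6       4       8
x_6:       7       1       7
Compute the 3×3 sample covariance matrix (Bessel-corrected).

Step 1 — column means:
  mean(U) = (4 + 2 + 5 + 1 + 6 + 7) / 6 = 25/6 = 4.1667
  mean(V) = (6 + 1 + 2 + 3 + 4 + 1) / 6 = 17/6 = 2.8333
  mean(W) = (6 + 7 + 8 + 2 + 8 + 7) / 6 = 38/6 = 6.3333

Step 2 — sample covariance S[i,j] = (1/(n-1)) · Σ_k (x_{k,i} - mean_i) · (x_{k,j} - mean_j), with n-1 = 5.
  S[U,U] = ((-0.1667)·(-0.1667) + (-2.1667)·(-2.1667) + (0.8333)·(0.8333) + (-3.1667)·(-3.1667) + (1.8333)·(1.8333) + (2.8333)·(2.8333)) / 5 = 26.8333/5 = 5.3667
  S[U,V] = ((-0.1667)·(3.1667) + (-2.1667)·(-1.8333) + (0.8333)·(-0.8333) + (-3.1667)·(0.1667) + (1.8333)·(1.1667) + (2.8333)·(-1.8333)) / 5 = -0.8333/5 = -0.1667
  S[U,W] = ((-0.1667)·(-0.3333) + (-2.1667)·(0.6667) + (0.8333)·(1.6667) + (-3.1667)·(-4.3333) + (1.8333)·(1.6667) + (2.8333)·(0.6667)) / 5 = 18.6667/5 = 3.7333
  S[V,V] = ((3.1667)·(3.1667) + (-1.8333)·(-1.8333) + (-0.8333)·(-0.8333) + (0.1667)·(0.1667) + (1.1667)·(1.1667) + (-1.8333)·(-1.8333)) / 5 = 18.8333/5 = 3.7667
  S[V,W] = ((3.1667)·(-0.3333) + (-1.8333)·(0.6667) + (-0.8333)·(1.6667) + (0.1667)·(-4.3333) + (1.1667)·(1.6667) + (-1.8333)·(0.6667)) / 5 = -3.6667/5 = -0.7333
  S[W,W] = ((-0.3333)·(-0.3333) + (0.6667)·(0.6667) + (1.6667)·(1.6667) + (-4.3333)·(-4.3333) + (1.6667)·(1.6667) + (0.6667)·(0.6667)) / 5 = 25.3333/5 = 5.0667

S is symmetric (S[j,i] = S[i,j]). Assembling:

S = [[5.3667, -0.1667, 3.7333],
 [-0.1667, 3.7667, -0.7333],
 [3.7333, -0.7333, 5.0667]]


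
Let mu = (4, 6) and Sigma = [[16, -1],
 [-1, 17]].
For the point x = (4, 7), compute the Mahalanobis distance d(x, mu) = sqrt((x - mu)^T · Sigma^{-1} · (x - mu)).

Step 1 — centre the observation: (x - mu) = (0, 1).

Step 2 — invert Sigma. det(Sigma) = 16·17 - (-1)² = 271.
  Sigma^{-1} = (1/det) · [[d, -b], [-b, a]] = [[0.0627, 0.0037],
 [0.0037, 0.059]].

Step 3 — form the quadratic (x - mu)^T · Sigma^{-1} · (x - mu):
  Sigma^{-1} · (x - mu) = (0.0037, 0.059).
  (x - mu)^T · [Sigma^{-1} · (x - mu)] = (0)·(0.0037) + (1)·(0.059) = 0.059.

Step 4 — take square root: d = √(0.059) ≈ 0.243.

d(x, mu) = √(0.059) ≈ 0.243


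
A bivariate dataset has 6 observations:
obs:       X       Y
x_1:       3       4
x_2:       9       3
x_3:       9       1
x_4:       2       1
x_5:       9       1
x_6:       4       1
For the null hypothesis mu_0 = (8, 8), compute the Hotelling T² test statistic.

Step 1 — sample mean vector:
  mean(X) = (3 + 9 + 9 + 2 + 9 + 4) / 6 = 36/6 = 6
  mean(Y) = (4 + 3 + 1 + 1 + 1 + 1) / 6 = 11/6 = 1.8333
  x̄ = (6, 1.8333),  deviation x̄ - mu_0 = (6, 1.8333) - (8, 8) = (-2, -6.1667).

Step 2 — sample covariance matrix, S[i,j] = (1/(n-1)) · Σ_k (x_{k,i} - mean_i) · (x_{k,j} - mean_j), divisor n-1 = 5:
  S[X,X] = ((-3)·(-3) + (3)·(3) + (3)·(3) + (-4)·(-4) + (3)·(3) + (-2)·(-2)) / 5 = 56/5 = 11.2
  S[X,Y] = ((-3)·(2.1667) + (3)·(1.1667) + (3)·(-0.8333) + (-4)·(-0.8333) + (3)·(-0.8333) + (-2)·(-0.8333)) / 5 = -3/5 = -0.6
  S[Y,Y] = ((2.1667)·(2.1667) + (1.1667)·(1.1667) + (-0.8333)·(-0.8333) + (-0.8333)·(-0.8333) + (-0.8333)·(-0.8333) + (-0.8333)·(-0.8333)) / 5 = 8.8333/5 = 1.7667
  S = [[11.2, -0.6],
 [-0.6, 1.7667]].

Step 3 — invert S. det(S) = 11.2·1.7667 - (-0.6)² = 19.4267.
  S^{-1} = (1/det) · [[d, -b], [-b, a]] = [[0.0909, 0.0309],
 [0.0309, 0.5765]].

Step 4 — quadratic form (x̄ - mu_0)^T · S^{-1} · (x̄ - mu_0):
  S^{-1} · (x̄ - mu_0) = (-0.3723, -3.617),
  (x̄ - mu_0)^T · [...] = (-2)·(-0.3723) + (-6.1667)·(-3.617) = 23.0496.

Step 5 — scale by n: T² = 6 · 23.0496 = 138.2979.

T² ≈ 138.2979


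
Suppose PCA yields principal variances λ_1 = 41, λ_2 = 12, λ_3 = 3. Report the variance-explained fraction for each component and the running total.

Step 1 — total variance = trace(Sigma) = Σ λ_i = 41 + 12 + 3 = 56.

Step 2 — fraction explained by component i = λ_i / Σ λ:
  PC1: 41/56 = 0.7321
  PC2: 12/56 = 0.2143
  PC3: 3/56 = 0.0536

Step 3 — cumulative fraction after k components = (λ_1 + ... + λ_k) / Σ λ:
  k = 1: 41/56 = 0.7321
  k = 2: (41 + 12)/56 = 53/56 = 0.9464
  k = 3: (41 + 12 + 3)/56 = 56/56 = 1

Summary (fraction, with percent):

explained: PC1 0.7321 (73.21%), PC2 0.2143 (21.43%), PC3 0.0536 (5.36%);  cumulative: 0.7321, 0.9464, 1


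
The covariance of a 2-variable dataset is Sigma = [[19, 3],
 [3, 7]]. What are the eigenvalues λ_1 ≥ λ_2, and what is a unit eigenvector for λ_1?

Step 1 — characteristic polynomial of 2×2 Sigma:
  det(Sigma - λI) = λ² - trace · λ + det = 0.
  trace = 19 + 7 = 26, det = 19·7 - (3)² = 124.
Step 2 — discriminant:
  Δ = trace² - 4·det = 676 - 496 = 180.
Step 3 — eigenvalues:
  λ = (trace ± √Δ)/2 = (26 ± 13.4164)/2,
  λ_1 = 19.7082,  λ_2 = 6.2918.

Step 4 — unit eigenvector for λ_1: solve (Sigma - λ_1 I)v = 0. First row:
  (19 - 19.7082)·v_x + (3)·v_y = 0, i.e. (-0.7082)·v_x + (3)·v_y = 0,
  so v ∝ (b, λ_1 - a) = (3, 0.7082) = u.
  ||u|| = √((3)² + (0.7082)²) = √(9.5016) ≈ 3.0825,
  v_1 = u/||u|| ≈ (0.9732, 0.2298) (||v_1|| = 1).

λ_1 = 19.7082,  λ_2 = 6.2918;  v_1 ≈ (0.9732, 0.2298)


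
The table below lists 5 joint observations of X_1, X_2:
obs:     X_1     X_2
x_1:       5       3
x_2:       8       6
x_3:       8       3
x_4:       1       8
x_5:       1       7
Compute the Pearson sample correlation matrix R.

Step 1 — column means:
  mean(X_1) = (5 + 8 + 8 + 1 + 1) / 5 = 23/5 = 4.6
  mean(X_2) = (3 + 6 + 3 + 8 + 7) / 5 = 27/5 = 5.4

Step 2 — sample variances and covariances s[i,j] = (1/(n-1)) · Σ_k (x_{k,i} - mean_i) · (x_{k,j} - mean_j), with n-1 = 4:
  s[X_1,X_1] = ((0.4)·(0.4) + (3.4)·(3.4) + (3.4)·(3.4) + (-3.6)·(-3.6) + (-3.6)·(-3.6)) / 4 = 49.2/4 = 12.3
  s[X_1,X_2] = ((0.4)·(-2.4) + (3.4)·(0.6) + (3.4)·(-2.4) + (-3.6)·(2.6) + (-3.6)·(1.6)) / 4 = -22.2/4 = -5.55
  s[X_2,X_2] = ((-2.4)·(-2.4) + (0.6)·(0.6) + (-2.4)·(-2.4) + (2.6)·(2.6) + (1.6)·(1.6)) / 4 = 21.2/4 = 5.3
  Sample standard deviations s_i = √(s[i,i]):
  s(X_1) = √(12.3) = 3.5071
  s(X_2) = √(5.3) = 2.3022

Step 3 — r_{ij} = s_{ij} / (s_i · s_j):
  r[X_1,X_1] = 1 (diagonal).
  r[X_1,X_2] = -5.55 / (3.5071 · 2.3022) = -5.55 / 8.074 = -0.6874
  r[X_2,X_2] = 1 (diagonal).

R is symmetric with unit diagonal. Assembling:

R = [[1, -0.6874],
 [-0.6874, 1]]


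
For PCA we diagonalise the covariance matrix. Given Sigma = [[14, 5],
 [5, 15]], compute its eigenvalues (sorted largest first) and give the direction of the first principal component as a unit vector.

Step 1 — characteristic polynomial of 2×2 Sigma:
  det(Sigma - λI) = λ² - trace · λ + det = 0.
  trace = 14 + 15 = 29, det = 14·15 - (5)² = 185.
Step 2 — discriminant:
  Δ = trace² - 4·det = 841 - 740 = 101.
Step 3 — eigenvalues:
  λ = (trace ± √Δ)/2 = (29 ± 10.0499)/2,
  λ_1 = 19.5249,  λ_2 = 9.4751.

Step 4 — unit eigenvector for λ_1: solve (Sigma - λ_1 I)v = 0. First row:
  (14 - 19.5249)·v_x + (5)·v_y = 0, i.e. (-5.5249)·v_x + (5)·v_y = 0,
  so v ∝ (b, λ_1 - a) = (5, 5.5249) = u.
  ||u|| = √((5)² + (5.5249)²) = √(55.5249) ≈ 7.4515,
  v_1 = u/||u|| ≈ (0.671, 0.7415) (||v_1|| = 1).

λ_1 = 19.5249,  λ_2 = 9.4751;  v_1 ≈ (0.671, 0.7415)


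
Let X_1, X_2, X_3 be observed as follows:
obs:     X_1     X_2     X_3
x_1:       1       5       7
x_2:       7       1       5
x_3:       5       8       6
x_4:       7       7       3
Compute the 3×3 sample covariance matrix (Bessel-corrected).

Step 1 — column means:
  mean(X_1) = (1 + 7 + 5 + 7) / 4 = 20/4 = 5
  mean(X_2) = (5 + 1 + 8 + 7) / 4 = 21/4 = 5.25
  mean(X_3) = (7 + 5 + 6 + 3) / 4 = 21/4 = 5.25

Step 2 — sample covariance S[i,j] = (1/(n-1)) · Σ_k (x_{k,i} - mean_i) · (x_{k,j} - mean_j), with n-1 = 3.
  S[X_1,X_1] = ((-4)·(-4) + (2)·(2) + (0)·(0) + (2)·(2)) / 3 = 24/3 = 8
  S[X_1,X_2] = ((-4)·(-0.25) + (2)·(-4.25) + (0)·(2.75) + (2)·(1.75)) / 3 = -4/3 = -1.3333
  S[X_1,X_3] = ((-4)·(1.75) + (2)·(-0.25) + (0)·(0.75) + (2)·(-2.25)) / 3 = -12/3 = -4
  S[X_2,X_2] = ((-0.25)·(-0.25) + (-4.25)·(-4.25) + (2.75)·(2.75) + (1.75)·(1.75)) / 3 = 28.75/3 = 9.5833
  S[X_2,X_3] = ((-0.25)·(1.75) + (-4.25)·(-0.25) + (2.75)·(0.75) + (1.75)·(-2.25)) / 3 = -1.25/3 = -0.4167
  S[X_3,X_3] = ((1.75)·(1.75) + (-0.25)·(-0.25) + (0.75)·(0.75) + (-2.25)·(-2.25)) / 3 = 8.75/3 = 2.9167

S is symmetric (S[j,i] = S[i,j]). Assembling:

S = [[8, -1.3333, -4],
 [-1.3333, 9.5833, -0.4167],
 [-4, -0.4167, 2.9167]]


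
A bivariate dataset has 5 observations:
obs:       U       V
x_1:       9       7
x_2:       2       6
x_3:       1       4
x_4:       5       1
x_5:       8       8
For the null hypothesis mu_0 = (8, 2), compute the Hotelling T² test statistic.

Step 1 — sample mean vector:
  mean(U) = (9 + 2 + 1 + 5 + 8) / 5 = 25/5 = 5
  mean(V) = (7 + 6 + 4 + 1 + 8) / 5 = 26/5 = 5.2
  x̄ = (5, 5.2),  deviation x̄ - mu_0 = (5, 5.2) - (8, 2) = (-3, 3.2).

Step 2 — sample covariance matrix, S[i,j] = (1/(n-1)) · Σ_k (x_{k,i} - mean_i) · (x_{k,j} - mean_j), divisor n-1 = 4:
  S[U,U] = ((4)·(4) + (-3)·(-3) + (-4)·(-4) + (0)·(0) + (3)·(3)) / 4 = 50/4 = 12.5
  S[U,V] = ((4)·(1.8) + (-3)·(0.8) + (-4)·(-1.2) + (0)·(-4.2) + (3)·(2.8)) / 4 = 18/4 = 4.5
  S[V,V] = ((1.8)·(1.8) + (0.8)·(0.8) + (-1.2)·(-1.2) + (-4.2)·(-4.2) + (2.8)·(2.8)) / 4 = 30.8/4 = 7.7
  S = [[12.5, 4.5],
 [4.5, 7.7]].

Step 3 — invert S. det(S) = 12.5·7.7 - (4.5)² = 76.
  S^{-1} = (1/det) · [[d, -b], [-b, a]] = [[0.1013, -0.0592],
 [-0.0592, 0.1645]].

Step 4 — quadratic form (x̄ - mu_0)^T · S^{-1} · (x̄ - mu_0):
  S^{-1} · (x̄ - mu_0) = (-0.4934, 0.7039),
  (x̄ - mu_0)^T · [...] = (-3)·(-0.4934) + (3.2)·(0.7039) = 3.7329.

Step 5 — scale by n: T² = 5 · 3.7329 = 18.6645.

T² ≈ 18.6645


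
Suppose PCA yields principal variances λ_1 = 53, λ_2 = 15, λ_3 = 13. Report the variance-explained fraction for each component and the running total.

Step 1 — total variance = trace(Sigma) = Σ λ_i = 53 + 15 + 13 = 81.

Step 2 — fraction explained by component i = λ_i / Σ λ:
  PC1: 53/81 = 0.6543
  PC2: 15/81 = 0.1852
  PC3: 13/81 = 0.1605

Step 3 — cumulative fraction after k components = (λ_1 + ... + λ_k) / Σ λ:
  k = 1: 53/81 = 0.6543
  k = 2: (53 + 15)/81 = 68/81 = 0.8395
  k = 3: (53 + 15 + 13)/81 = 81/81 = 1

Summary (fraction, with percent):

explained: PC1 0.6543 (65.43%), PC2 0.1852 (18.52%), PC3 0.1605 (16.05%);  cumulative: 0.6543, 0.8395, 1


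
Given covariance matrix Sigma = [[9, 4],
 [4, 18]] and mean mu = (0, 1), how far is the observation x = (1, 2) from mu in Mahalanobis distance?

Step 1 — centre the observation: (x - mu) = (1, 1).

Step 2 — invert Sigma. det(Sigma) = 9·18 - (4)² = 146.
  Sigma^{-1} = (1/det) · [[d, -b], [-b, a]] = [[0.1233, -0.0274],
 [-0.0274, 0.0616]].

Step 3 — form the quadratic (x - mu)^T · Sigma^{-1} · (x - mu):
  Sigma^{-1} · (x - mu) = (0.0959, 0.0342).
  (x - mu)^T · [Sigma^{-1} · (x - mu)] = (1)·(0.0959) + (1)·(0.0342) = 0.1301.

Step 4 — take square root: d = √(0.1301) ≈ 0.3607.

d(x, mu) = √(0.1301) ≈ 0.3607


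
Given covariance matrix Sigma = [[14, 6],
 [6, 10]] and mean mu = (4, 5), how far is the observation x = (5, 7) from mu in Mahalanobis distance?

Step 1 — centre the observation: (x - mu) = (1, 2).

Step 2 — invert Sigma. det(Sigma) = 14·10 - (6)² = 104.
  Sigma^{-1} = (1/det) · [[d, -b], [-b, a]] = [[0.0962, -0.0577],
 [-0.0577, 0.1346]].

Step 3 — form the quadratic (x - mu)^T · Sigma^{-1} · (x - mu):
  Sigma^{-1} · (x - mu) = (-0.0192, 0.2115).
  (x - mu)^T · [Sigma^{-1} · (x - mu)] = (1)·(-0.0192) + (2)·(0.2115) = 0.4038.

Step 4 — take square root: d = √(0.4038) ≈ 0.6355.

d(x, mu) = √(0.4038) ≈ 0.6355


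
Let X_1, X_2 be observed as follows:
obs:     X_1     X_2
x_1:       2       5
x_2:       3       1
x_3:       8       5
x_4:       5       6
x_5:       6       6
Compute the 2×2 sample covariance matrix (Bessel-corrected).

Step 1 — column means:
  mean(X_1) = (2 + 3 + 8 + 5 + 6) / 5 = 24/5 = 4.8
  mean(X_2) = (5 + 1 + 5 + 6 + 6) / 5 = 23/5 = 4.6

Step 2 — sample covariance S[i,j] = (1/(n-1)) · Σ_k (x_{k,i} - mean_i) · (x_{k,j} - mean_j), with n-1 = 4.
  S[X_1,X_1] = ((-2.8)·(-2.8) + (-1.8)·(-1.8) + (3.2)·(3.2) + (0.2)·(0.2) + (1.2)·(1.2)) / 4 = 22.8/4 = 5.7
  S[X_1,X_2] = ((-2.8)·(0.4) + (-1.8)·(-3.6) + (3.2)·(0.4) + (0.2)·(1.4) + (1.2)·(1.4)) / 4 = 8.6/4 = 2.15
  S[X_2,X_2] = ((0.4)·(0.4) + (-3.6)·(-3.6) + (0.4)·(0.4) + (1.4)·(1.4) + (1.4)·(1.4)) / 4 = 17.2/4 = 4.3

S is symmetric (S[j,i] = S[i,j]). Assembling:

S = [[5.7, 2.15],
 [2.15, 4.3]]


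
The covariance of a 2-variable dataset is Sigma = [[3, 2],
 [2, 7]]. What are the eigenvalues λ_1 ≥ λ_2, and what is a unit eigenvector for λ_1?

Step 1 — characteristic polynomial of 2×2 Sigma:
  det(Sigma - λI) = λ² - trace · λ + det = 0.
  trace = 3 + 7 = 10, det = 3·7 - (2)² = 17.
Step 2 — discriminant:
  Δ = trace² - 4·det = 100 - 68 = 32.
Step 3 — eigenvalues:
  λ = (trace ± √Δ)/2 = (10 ± 5.6569)/2,
  λ_1 = 7.8284,  λ_2 = 2.1716.

Step 4 — unit eigenvector for λ_1: solve (Sigma - λ_1 I)v = 0. First row:
  (3 - 7.8284)·v_x + (2)·v_y = 0, i.e. (-4.8284)·v_x + (2)·v_y = 0,
  so v ∝ (b, λ_1 - a) = (2, 4.8284) = u.
  ||u|| = √((2)² + (4.8284)²) = √(27.3137) ≈ 5.2263,
  v_1 = u/||u|| ≈ (0.3827, 0.9239) (||v_1|| = 1).

λ_1 = 7.8284,  λ_2 = 2.1716;  v_1 ≈ (0.3827, 0.9239)


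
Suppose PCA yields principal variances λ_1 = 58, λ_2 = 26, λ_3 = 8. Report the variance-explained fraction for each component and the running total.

Step 1 — total variance = trace(Sigma) = Σ λ_i = 58 + 26 + 8 = 92.

Step 2 — fraction explained by component i = λ_i / Σ λ:
  PC1: 58/92 = 0.6304
  PC2: 26/92 = 0.2826
  PC3: 8/92 = 0.087

Step 3 — cumulative fraction after k components = (λ_1 + ... + λ_k) / Σ λ:
  k = 1: 58/92 = 0.6304
  k = 2: (58 + 26)/92 = 84/92 = 0.913
  k = 3: (58 + 26 + 8)/92 = 92/92 = 1

Summary (fraction, with percent):

explained: PC1 0.6304 (63.04%), PC2 0.2826 (28.26%), PC3 0.087 (8.7%);  cumulative: 0.6304, 0.913, 1


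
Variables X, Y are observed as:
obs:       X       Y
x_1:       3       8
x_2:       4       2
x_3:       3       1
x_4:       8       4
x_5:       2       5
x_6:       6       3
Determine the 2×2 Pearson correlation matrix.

Step 1 — column means:
  mean(X) = (3 + 4 + 3 + 8 + 2 + 6) / 6 = 26/6 = 4.3333
  mean(Y) = (8 + 2 + 1 + 4 + 5 + 3) / 6 = 23/6 = 3.8333

Step 2 — sample variances and covariances s[i,j] = (1/(n-1)) · Σ_k (x_{k,i} - mean_i) · (x_{k,j} - mean_j), with n-1 = 5:
  s[X,X] = ((-1.3333)·(-1.3333) + (-0.3333)·(-0.3333) + (-1.3333)·(-1.3333) + (3.6667)·(3.6667) + (-2.3333)·(-2.3333) + (1.6667)·(1.6667)) / 5 = 25.3333/5 = 5.0667
  s[X,Y] = ((-1.3333)·(4.1667) + (-0.3333)·(-1.8333) + (-1.3333)·(-2.8333) + (3.6667)·(0.1667) + (-2.3333)·(1.1667) + (1.6667)·(-0.8333)) / 5 = -4.6667/5 = -0.9333
  s[Y,Y] = ((4.1667)·(4.1667) + (-1.8333)·(-1.8333) + (-2.8333)·(-2.8333) + (0.1667)·(0.1667) + (1.1667)·(1.1667) + (-0.8333)·(-0.8333)) / 5 = 30.8333/5 = 6.1667
  Sample standard deviations s_i = √(s[i,i]):
  s(X) = √(5.0667) = 2.2509
  s(Y) = √(6.1667) = 2.4833

Step 3 — r_{ij} = s_{ij} / (s_i · s_j):
  r[X,X] = 1 (diagonal).
  r[X,Y] = -0.9333 / (2.2509 · 2.4833) = -0.9333 / 5.5897 = -0.167
  r[Y,Y] = 1 (diagonal).

R is symmetric with unit diagonal. Assembling:

R = [[1, -0.167],
 [-0.167, 1]]


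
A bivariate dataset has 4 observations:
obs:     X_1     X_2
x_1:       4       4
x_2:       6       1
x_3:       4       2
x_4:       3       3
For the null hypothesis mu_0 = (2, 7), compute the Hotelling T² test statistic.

Step 1 — sample mean vector:
  mean(X_1) = (4 + 6 + 4 + 3) / 4 = 17/4 = 4.25
  mean(X_2) = (4 + 1 + 2 + 3) / 4 = 10/4 = 2.5
  x̄ = (4.25, 2.5),  deviation x̄ - mu_0 = (4.25, 2.5) - (2, 7) = (2.25, -4.5).

Step 2 — sample covariance matrix, S[i,j] = (1/(n-1)) · Σ_k (x_{k,i} - mean_i) · (x_{k,j} - mean_j), divisor n-1 = 3:
  S[X_1,X_1] = ((-0.25)·(-0.25) + (1.75)·(1.75) + (-0.25)·(-0.25) + (-1.25)·(-1.25)) / 3 = 4.75/3 = 1.5833
  S[X_1,X_2] = ((-0.25)·(1.5) + (1.75)·(-1.5) + (-0.25)·(-0.5) + (-1.25)·(0.5)) / 3 = -3.5/3 = -1.1667
  S[X_2,X_2] = ((1.5)·(1.5) + (-1.5)·(-1.5) + (-0.5)·(-0.5) + (0.5)·(0.5)) / 3 = 5/3 = 1.6667
  S = [[1.5833, -1.1667],
 [-1.1667, 1.6667]].

Step 3 — invert S. det(S) = 1.5833·1.6667 - (-1.1667)² = 1.2778.
  S^{-1} = (1/det) · [[d, -b], [-b, a]] = [[1.3043, 0.913],
 [0.913, 1.2391]].

Step 4 — quadratic form (x̄ - mu_0)^T · S^{-1} · (x̄ - mu_0):
  S^{-1} · (x̄ - mu_0) = (-1.1739, -3.5217),
  (x̄ - mu_0)^T · [...] = (2.25)·(-1.1739) + (-4.5)·(-3.5217) = 13.2065.

Step 5 — scale by n: T² = 4 · 13.2065 = 52.8261.

T² ≈ 52.8261


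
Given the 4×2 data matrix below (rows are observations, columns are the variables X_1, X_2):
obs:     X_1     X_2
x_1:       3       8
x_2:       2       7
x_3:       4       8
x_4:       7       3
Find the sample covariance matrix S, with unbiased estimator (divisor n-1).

Step 1 — column means:
  mean(X_1) = (3 + 2 + 4 + 7) / 4 = 16/4 = 4
  mean(X_2) = (8 + 7 + 8 + 3) / 4 = 26/4 = 6.5

Step 2 — sample covariance S[i,j] = (1/(n-1)) · Σ_k (x_{k,i} - mean_i) · (x_{k,j} - mean_j), with n-1 = 3.
  S[X_1,X_1] = ((-1)·(-1) + (-2)·(-2) + (0)·(0) + (3)·(3)) / 3 = 14/3 = 4.6667
  S[X_1,X_2] = ((-1)·(1.5) + (-2)·(0.5) + (0)·(1.5) + (3)·(-3.5)) / 3 = -13/3 = -4.3333
  S[X_2,X_2] = ((1.5)·(1.5) + (0.5)·(0.5) + (1.5)·(1.5) + (-3.5)·(-3.5)) / 3 = 17/3 = 5.6667

S is symmetric (S[j,i] = S[i,j]). Assembling:

S = [[4.6667, -4.3333],
 [-4.3333, 5.6667]]


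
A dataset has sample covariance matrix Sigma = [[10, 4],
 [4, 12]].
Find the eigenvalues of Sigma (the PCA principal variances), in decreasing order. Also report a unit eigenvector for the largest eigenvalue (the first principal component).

Step 1 — characteristic polynomial of 2×2 Sigma:
  det(Sigma - λI) = λ² - trace · λ + det = 0.
  trace = 10 + 12 = 22, det = 10·12 - (4)² = 104.
Step 2 — discriminant:
  Δ = trace² - 4·det = 484 - 416 = 68.
Step 3 — eigenvalues:
  λ = (trace ± √Δ)/2 = (22 ± 8.2462)/2,
  λ_1 = 15.1231,  λ_2 = 6.8769.

Step 4 — unit eigenvector for λ_1: solve (Sigma - λ_1 I)v = 0. First row:
  (10 - 15.1231)·v_x + (4)·v_y = 0, i.e. (-5.1231)·v_x + (4)·v_y = 0,
  so v ∝ (b, λ_1 - a) = (4, 5.1231) = u.
  ||u|| = √((4)² + (5.1231)²) = √(42.2462) ≈ 6.4997,
  v_1 = u/||u|| ≈ (0.6154, 0.7882) (||v_1|| = 1).

λ_1 = 15.1231,  λ_2 = 6.8769;  v_1 ≈ (0.6154, 0.7882)


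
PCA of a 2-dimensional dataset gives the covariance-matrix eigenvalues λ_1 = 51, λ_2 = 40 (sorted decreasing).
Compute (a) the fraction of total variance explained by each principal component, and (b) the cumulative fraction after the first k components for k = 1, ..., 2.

Step 1 — total variance = trace(Sigma) = Σ λ_i = 51 + 40 = 91.

Step 2 — fraction explained by component i = λ_i / Σ λ:
  PC1: 51/91 = 0.5604
  PC2: 40/91 = 0.4396

Step 3 — cumulative fraction after k components = (λ_1 + ... + λ_k) / Σ λ:
  k = 1: 51/91 = 0.5604
  k = 2: (51 + 40)/91 = 91/91 = 1

Summary (fraction, with percent):

explained: PC1 0.5604 (56.04%), PC2 0.4396 (43.96%);  cumulative: 0.5604, 1


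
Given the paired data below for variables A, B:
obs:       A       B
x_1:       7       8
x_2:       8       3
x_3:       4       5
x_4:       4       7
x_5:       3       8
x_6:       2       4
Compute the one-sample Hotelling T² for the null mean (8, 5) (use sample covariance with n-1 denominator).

Step 1 — sample mean vector:
  mean(A) = (7 + 8 + 4 + 4 + 3 + 2) / 6 = 28/6 = 4.6667
  mean(B) = (8 + 3 + 5 + 7 + 8 + 4) / 6 = 35/6 = 5.8333
  x̄ = (4.6667, 5.8333),  deviation x̄ - mu_0 = (4.6667, 5.8333) - (8, 5) = (-3.3333, 0.8333).

Step 2 — sample covariance matrix, S[i,j] = (1/(n-1)) · Σ_k (x_{k,i} - mean_i) · (x_{k,j} - mean_j), divisor n-1 = 5:
  S[A,A] = ((2.3333)·(2.3333) + (3.3333)·(3.3333) + (-0.6667)·(-0.6667) + (-0.6667)·(-0.6667) + (-1.6667)·(-1.6667) + (-2.6667)·(-2.6667)) / 5 = 27.3333/5 = 5.4667
  S[A,B] = ((2.3333)·(2.1667) + (3.3333)·(-2.8333) + (-0.6667)·(-0.8333) + (-0.6667)·(1.1667) + (-1.6667)·(2.1667) + (-2.6667)·(-1.8333)) / 5 = -3.3333/5 = -0.6667
  S[B,B] = ((2.1667)·(2.1667) + (-2.8333)·(-2.8333) + (-0.8333)·(-0.8333) + (1.1667)·(1.1667) + (2.1667)·(2.1667) + (-1.8333)·(-1.8333)) / 5 = 22.8333/5 = 4.5667
  S = [[5.4667, -0.6667],
 [-0.6667, 4.5667]].

Step 3 — invert S. det(S) = 5.4667·4.5667 - (-0.6667)² = 24.52.
  S^{-1} = (1/det) · [[d, -b], [-b, a]] = [[0.1862, 0.0272],
 [0.0272, 0.2229]].

Step 4 — quadratic form (x̄ - mu_0)^T · S^{-1} · (x̄ - mu_0):
  S^{-1} · (x̄ - mu_0) = (-0.5982, 0.0952),
  (x̄ - mu_0)^T · [...] = (-3.3333)·(-0.5982) + (0.8333)·(0.0952) = 2.0731.

Step 5 — scale by n: T² = 6 · 2.0731 = 12.4388.

T² ≈ 12.4388
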